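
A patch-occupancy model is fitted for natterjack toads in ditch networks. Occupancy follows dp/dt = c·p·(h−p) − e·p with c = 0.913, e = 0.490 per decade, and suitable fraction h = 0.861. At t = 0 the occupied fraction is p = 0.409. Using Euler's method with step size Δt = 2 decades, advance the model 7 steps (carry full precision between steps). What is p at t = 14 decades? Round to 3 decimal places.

0.324

Update rule: p ← p + [c·p·(h−p) − e·p]·Δt with Δt = 2.
t = 2: p = 0.40900 + (-0.06325) = 0.34575
t = 4: p = 0.34575 + (-0.01354) = 0.33221
t = 6: p = 0.33221 + (-0.00480) = 0.32742
t = 8: p = 0.32742 + (-0.00186) = 0.32556
t = 10: p = 0.32556 + (-0.00074) = 0.32481
t = 12: p = 0.32481 + (-0.00030) = 0.32451
t = 14: p = 0.32451 + (-0.00012) = 0.32439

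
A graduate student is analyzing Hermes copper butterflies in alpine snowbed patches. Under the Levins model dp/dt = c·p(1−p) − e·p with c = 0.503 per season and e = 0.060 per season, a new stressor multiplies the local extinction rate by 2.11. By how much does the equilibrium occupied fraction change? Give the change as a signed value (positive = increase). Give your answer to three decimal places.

Before: p* = 1 − 0.060/0.503 = 0.8807.
After the change, c = 0.503, e = 0.1266, so p* = 1 − 0.1266/0.503 = 0.7483.
Δp* = 0.7483 − 0.8807 = -0.1324.

-0.132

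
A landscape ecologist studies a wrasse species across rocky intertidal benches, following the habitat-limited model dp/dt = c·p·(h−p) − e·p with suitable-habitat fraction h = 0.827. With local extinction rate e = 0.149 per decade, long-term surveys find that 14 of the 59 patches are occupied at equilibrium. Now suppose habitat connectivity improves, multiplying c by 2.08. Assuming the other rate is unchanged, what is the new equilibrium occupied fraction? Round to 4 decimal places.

Observed p* = 14/59 = 0.23729.
Balance c(h−p*) = e gives c = e/(0.827 − 0.23729) = 0.149/0.58971 = 0.25267.
New p* = 0.827 − e/c = 0.827 − 0.14900/0.52555 = 0.54349.

0.5435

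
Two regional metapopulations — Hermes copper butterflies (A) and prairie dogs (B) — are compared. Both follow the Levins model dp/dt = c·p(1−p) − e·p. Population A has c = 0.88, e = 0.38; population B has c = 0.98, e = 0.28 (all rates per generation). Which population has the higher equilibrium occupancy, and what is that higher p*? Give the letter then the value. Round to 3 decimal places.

A: p*_A = 1 − 0.38/0.88 = 0.5682.
B: p*_B = 1 − 0.28/0.98 = 0.7143.
B is higher at 0.7143.

B, 0.714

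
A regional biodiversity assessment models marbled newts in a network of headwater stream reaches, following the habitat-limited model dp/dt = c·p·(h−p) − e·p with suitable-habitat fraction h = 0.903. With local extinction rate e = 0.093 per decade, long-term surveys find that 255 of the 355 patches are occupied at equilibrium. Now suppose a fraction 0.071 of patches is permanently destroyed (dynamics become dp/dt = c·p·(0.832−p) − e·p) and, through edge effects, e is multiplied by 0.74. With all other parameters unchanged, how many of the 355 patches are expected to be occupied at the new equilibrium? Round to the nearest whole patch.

Observed p* = 255/355 = 0.71831.
Balance c(h−p*) = e gives c = e/(0.903 − 0.71831) = 0.093/0.18469 = 0.50355.
New p* = 0.832 − e/c = 0.832 − 0.06882/0.50355 = 0.69533.
Expected occupied = 355 × 0.69533 = 246.84 ≈ 247.

247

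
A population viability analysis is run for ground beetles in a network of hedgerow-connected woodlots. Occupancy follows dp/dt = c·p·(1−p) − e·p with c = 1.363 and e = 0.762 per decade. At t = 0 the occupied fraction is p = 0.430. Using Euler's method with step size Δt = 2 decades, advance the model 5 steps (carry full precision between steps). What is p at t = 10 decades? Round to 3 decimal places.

Update rule: p ← p + [c·p·(1−p) − e·p]·Δt with Δt = 2.
t = 2: p = 0.43000 + (+0.01282) = 0.44282
t = 4: p = 0.44282 + (-0.00227) = 0.44055
t = 6: p = 0.44055 + (+0.00047) = 0.44102
t = 8: p = 0.44102 + (-0.00009) = 0.44092
t = 10: p = 0.44092 + (+0.00002) = 0.44094

0.441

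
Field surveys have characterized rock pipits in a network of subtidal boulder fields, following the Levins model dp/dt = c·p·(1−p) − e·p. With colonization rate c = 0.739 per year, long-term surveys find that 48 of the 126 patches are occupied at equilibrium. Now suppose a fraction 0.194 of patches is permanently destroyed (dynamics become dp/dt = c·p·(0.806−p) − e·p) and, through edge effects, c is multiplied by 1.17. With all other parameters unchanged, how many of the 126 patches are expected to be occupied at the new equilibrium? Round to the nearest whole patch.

Observed p* = 48/126 = 0.38095.
Balance c(1−p*) = e gives e = 0.739×(1 − 0.38095) = 0.45748.
New p* = 0.806 − e/c = 0.806 − 0.45748/0.86463 = 0.27690.
Expected occupied = 126 × 0.27690 = 34.89 ≈ 35.

35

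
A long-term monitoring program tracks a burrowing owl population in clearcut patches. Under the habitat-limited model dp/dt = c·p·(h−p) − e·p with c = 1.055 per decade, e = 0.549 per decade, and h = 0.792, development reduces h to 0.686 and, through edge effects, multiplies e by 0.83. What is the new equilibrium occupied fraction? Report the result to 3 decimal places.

Before: p* = h − e/c = 0.792 − 0.549/1.055 = 0.792 − 0.5204 = 0.2716.
After: c = 1.055, e = 0.45567, h = 0.686; p* = 0.686 − 0.45567/1.055 = 0.2541.

0.254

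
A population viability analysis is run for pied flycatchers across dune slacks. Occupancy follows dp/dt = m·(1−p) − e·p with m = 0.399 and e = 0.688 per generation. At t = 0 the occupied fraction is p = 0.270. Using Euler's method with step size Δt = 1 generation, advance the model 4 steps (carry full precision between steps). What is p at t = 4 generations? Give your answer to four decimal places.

Update rule: p ← p + [m·(1−p) − e·p]·Δt with Δt = 1.
p: 0.27000 → 0.37551  (Δp = +0.10551)
p: 0.37551 → 0.36633  (Δp = -0.00918)
p: 0.36633 → 0.36713  (Δp = +0.00080)
p: 0.36713 → 0.36706  (Δp = -0.00007)

0.3671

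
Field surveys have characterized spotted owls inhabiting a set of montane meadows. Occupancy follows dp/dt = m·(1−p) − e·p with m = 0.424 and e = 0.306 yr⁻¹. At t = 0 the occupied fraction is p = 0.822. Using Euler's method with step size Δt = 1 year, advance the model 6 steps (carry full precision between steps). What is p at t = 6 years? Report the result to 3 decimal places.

0.581

Update rule: p ← p + [m·(1−p) − e·p]·Δt with Δt = 1.
t = 1: p = 0.82200 + (-0.17606) = 0.64594
t = 2: p = 0.64594 + (-0.04754) = 0.59840
t = 3: p = 0.59840 + (-0.01283) = 0.58557
t = 4: p = 0.58557 + (-0.00347) = 0.58210
t = 5: p = 0.58210 + (-0.00094) = 0.58117
t = 6: p = 0.58117 + (-0.00025) = 0.58092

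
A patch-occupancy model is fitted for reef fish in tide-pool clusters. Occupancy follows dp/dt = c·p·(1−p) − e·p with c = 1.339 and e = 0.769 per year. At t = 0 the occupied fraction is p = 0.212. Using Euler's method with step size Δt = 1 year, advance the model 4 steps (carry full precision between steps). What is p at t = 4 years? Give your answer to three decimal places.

Update rule: p ← p + [c·p·(1−p) − e·p]·Δt with Δt = 1.
step 1: Δp = +0.06066, p = 0.27266
step 2: Δp = +0.05587, p = 0.32853
step 3: Δp = +0.04274, p = 0.37127
step 4: Δp = +0.02705, p = 0.39833

0.398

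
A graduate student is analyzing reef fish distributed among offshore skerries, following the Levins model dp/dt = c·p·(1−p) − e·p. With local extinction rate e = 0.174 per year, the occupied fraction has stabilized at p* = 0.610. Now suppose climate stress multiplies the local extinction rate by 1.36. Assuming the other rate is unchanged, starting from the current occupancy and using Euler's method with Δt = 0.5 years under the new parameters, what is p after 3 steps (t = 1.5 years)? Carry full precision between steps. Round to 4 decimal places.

Balance c(1−p*) = e gives c = e/(1 − 0.61000) = 0.174/0.39000 = 0.44615.
Starting from p₀ = 0.61000; update p ← p + (dp/dt)·Δt with the new parameters.
  1  |  dp/dt·Δt = -0.019105  |  p_1 = 0.590895
  2  |  dp/dt·Δt = -0.015988  |  p_2 = 0.574906
  3  |  dp/dt·Δt = -0.013505  |  p_3 = 0.561401

0.5614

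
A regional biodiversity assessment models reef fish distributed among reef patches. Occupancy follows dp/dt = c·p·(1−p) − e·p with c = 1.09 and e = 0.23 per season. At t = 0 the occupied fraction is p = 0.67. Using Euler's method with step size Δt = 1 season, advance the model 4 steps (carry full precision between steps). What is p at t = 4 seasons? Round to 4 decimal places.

Update rule: p ← p + [c·p·(1−p) − e·p]·Δt with Δt = 1.
  1  |  dp/dt·Δt = +0.086899  |  p_1 = 0.756899
  2  |  dp/dt·Δt = +0.026476  |  p_2 = 0.783375
  3  |  dp/dt·Δt = +0.004795  |  p_3 = 0.788170
  4  |  dp/dt·Δt = +0.000705  |  p_4 = 0.788875

0.7889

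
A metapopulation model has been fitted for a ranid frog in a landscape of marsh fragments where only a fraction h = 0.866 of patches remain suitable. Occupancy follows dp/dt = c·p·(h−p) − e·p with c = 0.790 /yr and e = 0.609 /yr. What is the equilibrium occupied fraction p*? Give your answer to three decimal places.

0.095

Setting dp/dt = 0 and dividing by p* gives c·(h−p*) = e.
So p* = h − e/c = 0.866 − 0.609/0.790 = 0.866 − 0.7709 = 0.0951.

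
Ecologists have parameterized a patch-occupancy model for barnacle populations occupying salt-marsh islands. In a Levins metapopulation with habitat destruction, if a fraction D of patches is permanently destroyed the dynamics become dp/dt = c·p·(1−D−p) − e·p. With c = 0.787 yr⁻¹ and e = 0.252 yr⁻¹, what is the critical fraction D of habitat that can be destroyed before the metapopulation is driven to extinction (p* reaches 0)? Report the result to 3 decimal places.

0.680

The nontrivial equilibrium is p* = (1−D) − e/c; extinction occurs when this hits zero.
So D_crit = 1 − e/c = 1 − 0.252/0.787 = 1 − 0.3202 = 0.6798.
This equals the undisturbed p*, a classic result of Lande's extension.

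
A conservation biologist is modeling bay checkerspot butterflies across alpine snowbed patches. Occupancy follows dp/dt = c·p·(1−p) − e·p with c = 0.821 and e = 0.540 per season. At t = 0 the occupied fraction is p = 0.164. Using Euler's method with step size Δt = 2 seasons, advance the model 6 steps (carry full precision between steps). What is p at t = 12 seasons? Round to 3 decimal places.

0.337

Update rule: p ← p + [c·p·(1−p) − e·p]·Δt with Δt = 2.
p: 0.16400 → 0.21200  (Δp = +0.04800)
p: 0.21200 → 0.25735  (Δp = +0.04535)
p: 0.25735 → 0.29323  (Δp = +0.03588)
p: 0.29323 → 0.31684  (Δp = +0.02361)
p: 0.31684 → 0.33007  (Δp = +0.01323)
p: 0.33007 → 0.33668  (Δp = +0.00661)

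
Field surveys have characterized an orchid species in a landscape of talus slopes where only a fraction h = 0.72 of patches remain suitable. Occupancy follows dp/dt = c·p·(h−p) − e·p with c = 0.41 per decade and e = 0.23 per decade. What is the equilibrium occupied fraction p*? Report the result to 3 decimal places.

Setting dp/dt = 0 and dividing by p* gives c·(h−p*) = e.
So p* = h − e/c = 0.72 − 0.23/0.41 = 0.72 − 0.5610 = 0.1590.

0.159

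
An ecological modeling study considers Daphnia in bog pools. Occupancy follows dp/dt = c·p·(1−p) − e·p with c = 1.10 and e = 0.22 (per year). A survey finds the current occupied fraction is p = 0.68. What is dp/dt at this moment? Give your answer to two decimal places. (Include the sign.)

0.09

Colonization term: c·p·(1−p) = 1.10×0.68×0.3200 = 0.23936.
Extinction term: e·p = 0.14960.
dp/dt = 0.23936 − 0.14960 = 0.08976.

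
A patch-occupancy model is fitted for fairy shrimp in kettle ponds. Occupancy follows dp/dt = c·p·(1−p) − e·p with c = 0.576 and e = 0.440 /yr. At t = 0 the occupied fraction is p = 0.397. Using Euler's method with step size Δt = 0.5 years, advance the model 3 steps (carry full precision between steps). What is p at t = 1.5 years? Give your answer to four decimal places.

Update rule: p ← p + [c·p·(1−p) − e·p]·Δt with Δt = 0.5.
p: 0.39700 → 0.37860  (Δp = -0.01840)
p: 0.37860 → 0.36307  (Δp = -0.01554)
p: 0.36307 → 0.34979  (Δp = -0.01327)

0.3498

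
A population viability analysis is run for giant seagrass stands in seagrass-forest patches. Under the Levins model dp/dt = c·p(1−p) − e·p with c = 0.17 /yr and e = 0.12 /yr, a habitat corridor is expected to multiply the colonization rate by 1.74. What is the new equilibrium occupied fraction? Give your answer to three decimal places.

0.594

Before: p* = 1 − 0.12/0.17 = 0.2941.
After the change, c = 0.2958, e = 0.12, so p* = 1 − 0.12/0.2958 = 0.5943.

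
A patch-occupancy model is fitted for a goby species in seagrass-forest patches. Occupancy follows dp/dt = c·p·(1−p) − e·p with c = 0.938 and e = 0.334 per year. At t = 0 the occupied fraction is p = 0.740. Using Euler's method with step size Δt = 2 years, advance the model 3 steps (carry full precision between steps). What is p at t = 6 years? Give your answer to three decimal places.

0.643

Update rule: p ← p + [c·p·(1−p) − e·p]·Δt with Δt = 2.
t = 2: p = 0.74000 + (-0.13338) = 0.60662
t = 4: p = 0.60662 + (+0.04245) = 0.64907
t = 6: p = 0.64907 + (-0.00627) = 0.64280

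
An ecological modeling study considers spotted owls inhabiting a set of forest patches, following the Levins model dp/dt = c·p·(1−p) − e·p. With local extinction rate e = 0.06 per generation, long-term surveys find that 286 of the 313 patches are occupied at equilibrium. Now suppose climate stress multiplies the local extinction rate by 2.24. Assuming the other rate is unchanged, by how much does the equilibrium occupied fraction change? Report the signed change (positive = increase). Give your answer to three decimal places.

Observed p* = 286/313 = 0.91374.
Balance c(1−p*) = e gives c = e/(1 − 0.91374) = 0.06/0.08626 = 0.69557.
New p* = 1 − e/c = 1 − 0.13440/0.69557 = 0.80678.
Δp* = 0.80678 − 0.91374 = -0.10696.

-0.107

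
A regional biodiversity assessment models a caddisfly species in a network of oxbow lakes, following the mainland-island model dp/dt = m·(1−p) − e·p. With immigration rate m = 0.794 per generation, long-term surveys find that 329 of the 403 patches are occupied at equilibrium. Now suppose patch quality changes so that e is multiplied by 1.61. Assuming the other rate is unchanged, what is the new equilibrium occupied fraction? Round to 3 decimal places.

Observed p* = 329/403 = 0.81638.
Balance m(1−p*) = e·p* gives e = m(1−p*)/p* = 0.794×0.18362/0.81638 = 0.17859.
New p* = m/(m+e) = 0.79400/(0.79400+0.28753) = 0.73415.

0.734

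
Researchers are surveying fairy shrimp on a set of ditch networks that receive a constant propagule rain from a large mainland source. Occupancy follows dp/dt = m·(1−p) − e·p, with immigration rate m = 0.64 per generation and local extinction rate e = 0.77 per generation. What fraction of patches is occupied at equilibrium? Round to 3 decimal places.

At equilibrium the propagule rain into empty patches balances local extinction: m(1−p*) = e·p*.
p* = m/(m+e) = 0.64/(0.64+0.77) = 0.64/1.4100 = 0.4539.

0.454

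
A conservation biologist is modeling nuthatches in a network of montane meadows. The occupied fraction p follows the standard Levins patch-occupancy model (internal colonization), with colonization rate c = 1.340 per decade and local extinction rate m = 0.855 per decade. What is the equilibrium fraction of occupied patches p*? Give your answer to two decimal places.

At equilibrium, colonization balances extinction: c·p*·(1−p*) = m·p*.
So p* = 1 − m/c = 1 − 0.855/1.340 = 1 − 0.6381 = 0.3619.

0.36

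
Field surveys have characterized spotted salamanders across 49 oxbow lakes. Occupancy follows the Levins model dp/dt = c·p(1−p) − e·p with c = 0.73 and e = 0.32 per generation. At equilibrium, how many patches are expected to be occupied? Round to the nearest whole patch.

28

p* = 1 − e/c = 1 − 0.32/0.73 = 0.5616.
Expected occupied patches = N × p* = 49 × 0.5616 = 27.52 ≈ 28.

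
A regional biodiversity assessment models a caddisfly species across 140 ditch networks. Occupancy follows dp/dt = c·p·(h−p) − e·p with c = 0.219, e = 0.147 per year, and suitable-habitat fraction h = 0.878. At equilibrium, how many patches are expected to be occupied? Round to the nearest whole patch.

29

p* = h − e/c = 0.878 − 0.6712 = 0.2068.
Expected occupied patches = N × p* = 140 × 0.2068 = 28.95 ≈ 29.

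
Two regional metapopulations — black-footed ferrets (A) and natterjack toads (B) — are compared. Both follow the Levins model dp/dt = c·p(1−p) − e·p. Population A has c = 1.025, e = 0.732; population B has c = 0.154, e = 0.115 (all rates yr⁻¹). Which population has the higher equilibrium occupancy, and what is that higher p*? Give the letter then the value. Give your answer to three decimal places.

A: p*_A = 1 − 0.732/1.025 = 0.2859.
B: p*_B = 1 − 0.115/0.154 = 0.2532.
A is higher at 0.2859.

A, 0.286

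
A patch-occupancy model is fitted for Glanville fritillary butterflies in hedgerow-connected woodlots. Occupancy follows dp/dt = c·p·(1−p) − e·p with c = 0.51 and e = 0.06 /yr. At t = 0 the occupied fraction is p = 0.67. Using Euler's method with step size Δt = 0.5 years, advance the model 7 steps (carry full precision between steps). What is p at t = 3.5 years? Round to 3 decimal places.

Update rule: p ← p + [c·p·(1−p) − e·p]·Δt with Δt = 0.5.
t = 0.5: p = 0.67000 + (+0.03628) = 0.70628
t = 1: p = 0.70628 + (+0.03171) = 0.73799
t = 1.5: p = 0.73799 + (+0.02717) = 0.76516
t = 2: p = 0.76516 + (+0.02287) = 0.78802
t = 2.5: p = 0.78802 + (+0.01895) = 0.80698
t = 3: p = 0.80698 + (+0.01551) = 0.82249
t = 3.5: p = 0.82249 + (+0.01256) = 0.83505

0.835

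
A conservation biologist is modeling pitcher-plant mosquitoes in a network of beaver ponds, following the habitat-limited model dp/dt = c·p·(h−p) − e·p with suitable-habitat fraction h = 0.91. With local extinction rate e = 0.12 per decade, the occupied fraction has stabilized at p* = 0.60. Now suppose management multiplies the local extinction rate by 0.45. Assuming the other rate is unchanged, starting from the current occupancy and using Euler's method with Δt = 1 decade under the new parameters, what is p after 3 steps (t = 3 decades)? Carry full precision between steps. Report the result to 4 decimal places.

Balance c(h−p*) = e gives c = e/(0.91 − 0.60000) = 0.12/0.31000 = 0.38710.
Starting from p₀ = 0.60000; update p ← p + (dp/dt)·Δt with the new parameters.
p: 0.60000 → 0.63960  (Δp = +0.03960)
p: 0.63960 → 0.67201  (Δp = +0.03241)
p: 0.67201 → 0.69763  (Δp = +0.02562)

0.6976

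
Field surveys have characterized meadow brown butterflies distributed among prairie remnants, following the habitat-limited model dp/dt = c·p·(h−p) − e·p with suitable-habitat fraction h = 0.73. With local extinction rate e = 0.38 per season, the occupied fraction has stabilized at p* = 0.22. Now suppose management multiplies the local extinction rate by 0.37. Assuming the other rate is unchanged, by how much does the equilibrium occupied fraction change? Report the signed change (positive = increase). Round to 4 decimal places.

0.3213

Balance c(h−p*) = e gives c = e/(0.73 − 0.22000) = 0.38/0.51000 = 0.74510.
New p* = 0.73 − e/c = 0.73 − 0.14060/0.74510 = 0.54130.
Δp* = 0.54130 − 0.22000 = +0.32130.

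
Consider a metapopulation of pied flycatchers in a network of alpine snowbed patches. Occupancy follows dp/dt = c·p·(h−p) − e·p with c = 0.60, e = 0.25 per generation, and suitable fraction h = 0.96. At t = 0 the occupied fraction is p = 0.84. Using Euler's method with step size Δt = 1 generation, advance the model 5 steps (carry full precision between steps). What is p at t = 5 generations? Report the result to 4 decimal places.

0.5658

Update rule: p ← p + [c·p·(h−p) − e·p]·Δt with Δt = 1.
p: 0.84000 → 0.69048  (Δp = -0.14952)
p: 0.69048 → 0.62952  (Δp = -0.06096)
p: 0.62952 → 0.59697  (Δp = -0.03255)
p: 0.59697 → 0.57776  (Δp = -0.01921)
p: 0.57776 → 0.56582  (Δp = -0.01193)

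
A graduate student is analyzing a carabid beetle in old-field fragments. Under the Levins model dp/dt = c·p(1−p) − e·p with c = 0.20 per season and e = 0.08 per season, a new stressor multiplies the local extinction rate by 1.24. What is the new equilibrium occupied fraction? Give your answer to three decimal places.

Before: p* = 1 − 0.08/0.20 = 0.6000.
After the change, c = 0.2, e = 0.0992, so p* = 1 − 0.0992/0.2 = 0.5040.

0.504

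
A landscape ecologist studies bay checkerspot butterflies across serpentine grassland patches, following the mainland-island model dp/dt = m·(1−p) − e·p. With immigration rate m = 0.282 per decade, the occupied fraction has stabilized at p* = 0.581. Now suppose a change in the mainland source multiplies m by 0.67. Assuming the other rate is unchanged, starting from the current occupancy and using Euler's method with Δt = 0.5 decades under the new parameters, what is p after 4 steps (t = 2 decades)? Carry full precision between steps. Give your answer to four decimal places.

0.5231

Balance m(1−p*) = e·p* gives e = m(1−p*)/p* = 0.282×0.41900/0.58100 = 0.20337.
Starting from p₀ = 0.58100; update p ← p + (dp/dt)·Δt with the new parameters.
step 1: Δp = -0.01950, p = 0.56150
step 2: Δp = -0.01567, p = 0.54583
step 3: Δp = -0.01260, p = 0.53323
step 4: Δp = -0.01013, p = 0.52311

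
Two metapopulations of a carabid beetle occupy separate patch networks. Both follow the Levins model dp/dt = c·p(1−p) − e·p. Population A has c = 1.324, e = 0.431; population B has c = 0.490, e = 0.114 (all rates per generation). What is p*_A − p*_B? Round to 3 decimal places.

-0.093

A: p*_A = 1 − 0.431/1.324 = 0.6745.
B: p*_B = 1 − 0.114/0.490 = 0.7673.
p*_A − p*_B = 0.6745 − 0.7673 = -0.0929.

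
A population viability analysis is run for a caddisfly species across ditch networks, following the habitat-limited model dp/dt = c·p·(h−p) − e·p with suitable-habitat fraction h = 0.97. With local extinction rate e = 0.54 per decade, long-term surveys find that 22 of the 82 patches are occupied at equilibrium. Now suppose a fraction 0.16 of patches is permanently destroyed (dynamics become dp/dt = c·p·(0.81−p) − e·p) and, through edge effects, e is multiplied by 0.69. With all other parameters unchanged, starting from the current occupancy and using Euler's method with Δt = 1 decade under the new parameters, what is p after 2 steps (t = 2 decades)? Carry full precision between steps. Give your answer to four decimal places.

Observed p* = 22/82 = 0.26829.
Balance c(h−p*) = e gives c = e/(0.97 − 0.26829) = 0.54/0.70171 = 0.76955.
Starting from p₀ = 0.26829; update p ← p + (dp/dt)·Δt with the new parameters.
p: 0.26829 → 0.28017  (Δp = +0.01188)
p: 0.28017 → 0.29001  (Δp = +0.00984)

0.2900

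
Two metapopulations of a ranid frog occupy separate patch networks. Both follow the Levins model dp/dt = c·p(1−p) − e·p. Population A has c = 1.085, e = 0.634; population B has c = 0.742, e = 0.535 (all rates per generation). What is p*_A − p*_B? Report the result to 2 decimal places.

0.14

A: p*_A = 1 − 0.634/1.085 = 0.4157.
B: p*_B = 1 − 0.535/0.742 = 0.2790.
p*_A − p*_B = 0.4157 − 0.2790 = 0.1367.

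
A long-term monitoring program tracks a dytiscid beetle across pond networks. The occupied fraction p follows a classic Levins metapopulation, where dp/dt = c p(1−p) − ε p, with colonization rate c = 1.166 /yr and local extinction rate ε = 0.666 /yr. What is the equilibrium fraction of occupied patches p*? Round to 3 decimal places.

0.429

At equilibrium, colonization balances extinction: c·p*·(1−p*) = ε·p*.
So p* = 1 − ε/c = 1 − 0.666/1.166 = 1 − 0.5712 = 0.4288.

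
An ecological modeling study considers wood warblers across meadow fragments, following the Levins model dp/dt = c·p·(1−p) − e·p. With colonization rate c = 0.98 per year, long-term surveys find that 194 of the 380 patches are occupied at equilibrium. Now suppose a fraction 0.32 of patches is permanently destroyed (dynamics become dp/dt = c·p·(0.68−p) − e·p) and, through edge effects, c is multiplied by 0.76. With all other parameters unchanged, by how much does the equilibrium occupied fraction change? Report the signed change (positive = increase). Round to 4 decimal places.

Observed p* = 194/380 = 0.51053.
Balance c(1−p*) = e gives e = 0.98×(1 − 0.51053) = 0.47968.
New p* = 0.68 − e/c = 0.68 − 0.47968/0.74480 = 0.03596.
Δp* = 0.03596 − 0.51053 = -0.47457.

-0.4746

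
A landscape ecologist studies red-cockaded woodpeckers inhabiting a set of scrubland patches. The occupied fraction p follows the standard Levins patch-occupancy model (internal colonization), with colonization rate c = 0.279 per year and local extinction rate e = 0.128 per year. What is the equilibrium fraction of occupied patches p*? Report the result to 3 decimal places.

0.541

Setting dp/dt = 0 and dividing through by p* gives c·(1−p*) = e.
So p* = 1 − e/c = 1 − 0.128/0.279 = 1 − 0.4588 = 0.5412.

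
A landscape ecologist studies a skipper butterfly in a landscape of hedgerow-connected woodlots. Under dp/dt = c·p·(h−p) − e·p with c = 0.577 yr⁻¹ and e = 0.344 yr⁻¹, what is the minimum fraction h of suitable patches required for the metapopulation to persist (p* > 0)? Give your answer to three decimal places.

0.596

p* = h − e/c is positive only when h > e/c.
h_min = e/c = 0.344/0.577 = 0.5962.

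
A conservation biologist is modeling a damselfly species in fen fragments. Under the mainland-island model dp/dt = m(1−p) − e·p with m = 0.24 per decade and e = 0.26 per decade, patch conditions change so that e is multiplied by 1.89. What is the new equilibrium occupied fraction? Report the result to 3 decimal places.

Before: p* = 0.24/(0.24+0.26) = 0.4800.
After: m = 0.24, e = 0.4914; p* = 0.24/0.7314 = 0.3281.

0.328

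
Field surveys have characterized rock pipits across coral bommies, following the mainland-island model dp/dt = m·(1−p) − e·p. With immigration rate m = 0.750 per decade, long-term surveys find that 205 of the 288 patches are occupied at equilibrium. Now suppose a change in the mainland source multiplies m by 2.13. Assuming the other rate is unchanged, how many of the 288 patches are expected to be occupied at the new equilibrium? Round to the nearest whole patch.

Observed p* = 205/288 = 0.71181.
Balance m(1−p*) = e·p* gives e = m(1−p*)/p* = 0.750×0.28819/0.71181 = 0.30365.
New p* = m/(m+e) = 1.59750/(1.59750+0.30365) = 0.84028.
Expected occupied = 288 × 0.84028 = 242.00 ≈ 242.

242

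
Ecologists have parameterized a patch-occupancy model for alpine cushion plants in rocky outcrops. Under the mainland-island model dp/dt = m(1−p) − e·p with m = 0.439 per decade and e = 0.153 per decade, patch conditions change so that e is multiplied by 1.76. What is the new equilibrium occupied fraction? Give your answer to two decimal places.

0.62

Before: p* = 0.439/(0.439+0.153) = 0.7416.
After: m = 0.439, e = 0.26928; p* = 0.439/0.7083 = 0.6198.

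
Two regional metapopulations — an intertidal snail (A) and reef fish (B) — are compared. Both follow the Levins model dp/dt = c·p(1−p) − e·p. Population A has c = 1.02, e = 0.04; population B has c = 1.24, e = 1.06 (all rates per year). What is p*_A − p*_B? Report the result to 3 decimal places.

A: p*_A = 1 − 0.04/1.02 = 0.9608.
B: p*_B = 1 − 1.06/1.24 = 0.1452.
p*_A − p*_B = 0.9608 − 0.1452 = 0.8156.

0.816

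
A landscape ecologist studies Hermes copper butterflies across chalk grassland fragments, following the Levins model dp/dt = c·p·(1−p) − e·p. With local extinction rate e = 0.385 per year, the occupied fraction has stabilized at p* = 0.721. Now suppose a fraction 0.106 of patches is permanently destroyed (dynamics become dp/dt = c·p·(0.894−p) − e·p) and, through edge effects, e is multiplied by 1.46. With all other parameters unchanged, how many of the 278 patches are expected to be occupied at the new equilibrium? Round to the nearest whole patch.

135

Balance c(1−p*) = e gives c = e/(1 − 0.72100) = 0.385/0.27900 = 1.37993.
New p* = 0.894 − e/c = 0.894 − 0.56210/1.37993 = 0.48666.
Expected occupied = 278 × 0.48666 = 135.29 ≈ 135.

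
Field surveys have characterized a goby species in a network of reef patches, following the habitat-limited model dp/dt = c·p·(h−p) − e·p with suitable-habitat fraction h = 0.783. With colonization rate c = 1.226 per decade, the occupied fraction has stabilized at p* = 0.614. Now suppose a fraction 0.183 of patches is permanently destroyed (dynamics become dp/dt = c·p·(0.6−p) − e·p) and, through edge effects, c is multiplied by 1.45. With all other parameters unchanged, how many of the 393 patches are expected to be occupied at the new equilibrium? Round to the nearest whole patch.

190

Balance c(h−p*) = e gives e = 1.226×(0.783 − 0.61400) = 0.20719.
New p* = 0.6 − e/c = 0.6 − 0.20719/1.77770 = 0.48345.
Expected occupied = 393 × 0.48345 = 190.00 ≈ 190.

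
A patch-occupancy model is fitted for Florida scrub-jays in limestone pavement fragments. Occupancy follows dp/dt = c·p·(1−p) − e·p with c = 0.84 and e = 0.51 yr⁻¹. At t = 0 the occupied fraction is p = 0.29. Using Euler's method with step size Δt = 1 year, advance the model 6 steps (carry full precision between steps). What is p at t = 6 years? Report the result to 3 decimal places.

0.379

Update rule: p ← p + [c·p·(1−p) − e·p]·Δt with Δt = 1.
  1  |  dp/dt·Δt = +0.025056  |  p_1 = 0.315056
  2  |  dp/dt·Δt = +0.020590  |  p_2 = 0.335646
  3  |  dp/dt·Δt = +0.016130  |  p_3 = 0.351776
  4  |  dp/dt·Δt = +0.012139  |  p_4 = 0.363915
  5  |  dp/dt·Δt = +0.008847  |  p_5 = 0.372762
  6  |  dp/dt·Δt = +0.006292  |  p_6 = 0.379055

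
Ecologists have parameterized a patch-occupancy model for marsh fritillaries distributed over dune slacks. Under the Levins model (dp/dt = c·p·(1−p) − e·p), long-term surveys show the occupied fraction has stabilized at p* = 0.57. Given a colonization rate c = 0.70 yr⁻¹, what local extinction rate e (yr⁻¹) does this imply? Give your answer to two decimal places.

0.30

At equilibrium c(1−p*) = e.
e = 0.70 × (1 − 0.57) = 0.70 × 0.4300 = 0.3010.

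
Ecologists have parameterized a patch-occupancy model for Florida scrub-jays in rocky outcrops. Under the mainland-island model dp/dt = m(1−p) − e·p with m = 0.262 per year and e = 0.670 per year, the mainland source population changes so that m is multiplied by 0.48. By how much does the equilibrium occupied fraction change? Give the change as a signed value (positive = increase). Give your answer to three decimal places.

-0.123

Before: p* = 0.262/(0.262+0.670) = 0.2811.
After: m = 0.12576, e = 0.67; p* = 0.12576/0.7958 = 0.1580.
Δp* = 0.1580 − 0.2811 = -0.1231.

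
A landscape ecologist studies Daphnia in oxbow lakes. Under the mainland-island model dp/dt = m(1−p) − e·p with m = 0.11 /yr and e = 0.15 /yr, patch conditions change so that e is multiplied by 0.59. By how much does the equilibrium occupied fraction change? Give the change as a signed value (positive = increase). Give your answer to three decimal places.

Before: p* = 0.11/(0.11+0.15) = 0.4231.
After: m = 0.11, e = 0.0885; p* = 0.11/0.1985 = 0.5542.
Δp* = 0.5542 − 0.4231 = +0.1311.

0.131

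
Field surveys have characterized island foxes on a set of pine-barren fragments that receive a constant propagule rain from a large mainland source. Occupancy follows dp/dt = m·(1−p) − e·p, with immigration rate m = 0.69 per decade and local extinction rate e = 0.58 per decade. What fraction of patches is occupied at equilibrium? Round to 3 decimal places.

Setting dp/dt = 0: m − m·p* = e·p*, so m = (m+e)·p*.
p* = m/(m+e) = 0.69/(0.69+0.58) = 0.69/1.2700 = 0.5433.

0.543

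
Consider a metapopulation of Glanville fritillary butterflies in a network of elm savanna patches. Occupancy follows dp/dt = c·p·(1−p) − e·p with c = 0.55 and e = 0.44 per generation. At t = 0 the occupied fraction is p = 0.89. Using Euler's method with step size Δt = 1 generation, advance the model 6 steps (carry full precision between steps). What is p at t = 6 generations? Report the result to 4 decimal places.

Update rule: p ← p + [c·p·(1−p) − e·p]·Δt with Δt = 1.
step 1: Δp = -0.33776, p = 0.55224
step 2: Δp = -0.10699, p = 0.44526
step 3: Δp = -0.06006, p = 0.38520
step 4: Δp = -0.03923, p = 0.34596
step 5: Δp = -0.02777, p = 0.31819
step 6: Δp = -0.02068, p = 0.29750

0.2975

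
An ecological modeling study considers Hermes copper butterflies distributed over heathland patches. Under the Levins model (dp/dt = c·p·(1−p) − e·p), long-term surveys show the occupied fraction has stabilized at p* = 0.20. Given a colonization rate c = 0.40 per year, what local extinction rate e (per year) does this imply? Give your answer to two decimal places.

0.32

At equilibrium c(1−p*) = e.
e = 0.40 × (1 − 0.20) = 0.40 × 0.8000 = 0.3200.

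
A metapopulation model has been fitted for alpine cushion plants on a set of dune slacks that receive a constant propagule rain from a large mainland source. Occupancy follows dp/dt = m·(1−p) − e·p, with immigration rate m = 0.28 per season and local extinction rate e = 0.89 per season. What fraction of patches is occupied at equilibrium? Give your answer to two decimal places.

0.24

Setting dp/dt = 0: m − m·p* = e·p*, so m = (m+e)·p*.
p* = m/(m+e) = 0.28/(0.28+0.89) = 0.28/1.1700 = 0.2393.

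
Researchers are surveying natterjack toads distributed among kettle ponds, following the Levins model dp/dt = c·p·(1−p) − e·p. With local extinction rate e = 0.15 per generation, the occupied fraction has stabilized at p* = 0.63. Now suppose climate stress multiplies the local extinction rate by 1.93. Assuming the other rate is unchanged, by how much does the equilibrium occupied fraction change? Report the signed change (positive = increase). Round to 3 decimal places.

-0.344

Balance c(1−p*) = e gives c = e/(1 − 0.63000) = 0.15/0.37000 = 0.40541.
New p* = 1 − e/c = 1 − 0.28950/0.40541 = 0.28591.
Δp* = 0.28591 − 0.63000 = -0.34409.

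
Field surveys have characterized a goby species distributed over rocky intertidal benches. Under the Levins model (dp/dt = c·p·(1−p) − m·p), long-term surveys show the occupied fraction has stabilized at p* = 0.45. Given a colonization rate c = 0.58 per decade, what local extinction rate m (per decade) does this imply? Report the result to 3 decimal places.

At equilibrium c(1−p*) = m.
m = 0.58 × (1 − 0.45) = 0.58 × 0.5500 = 0.3190.

0.319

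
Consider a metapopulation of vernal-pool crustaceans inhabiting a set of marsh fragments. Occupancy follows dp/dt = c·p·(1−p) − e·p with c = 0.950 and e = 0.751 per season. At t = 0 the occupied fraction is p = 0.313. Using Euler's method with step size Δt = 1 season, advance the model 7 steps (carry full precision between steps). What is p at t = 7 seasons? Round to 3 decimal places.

0.224

Update rule: p ← p + [c·p·(1−p) − e·p]·Δt with Δt = 1.
t = 1: p = 0.31300 + (-0.03078) = 0.28222
t = 2: p = 0.28222 + (-0.01950) = 0.26271
t = 3: p = 0.26271 + (-0.01329) = 0.24943
t = 4: p = 0.24943 + (-0.00947) = 0.23996
t = 5: p = 0.23996 + (-0.00695) = 0.23301
t = 6: p = 0.23301 + (-0.00521) = 0.22780
t = 7: p = 0.22780 + (-0.00397) = 0.22383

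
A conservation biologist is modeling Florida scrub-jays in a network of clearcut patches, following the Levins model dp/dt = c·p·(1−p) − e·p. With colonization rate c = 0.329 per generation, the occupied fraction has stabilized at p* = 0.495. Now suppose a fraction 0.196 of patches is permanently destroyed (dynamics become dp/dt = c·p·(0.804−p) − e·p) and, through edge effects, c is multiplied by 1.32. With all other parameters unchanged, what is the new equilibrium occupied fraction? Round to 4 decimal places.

Balance c(1−p*) = e gives e = 0.329×(1 − 0.49500) = 0.16615.
New p* = 0.804 − e/c = 0.804 − 0.16615/0.43428 = 0.42141.

0.4214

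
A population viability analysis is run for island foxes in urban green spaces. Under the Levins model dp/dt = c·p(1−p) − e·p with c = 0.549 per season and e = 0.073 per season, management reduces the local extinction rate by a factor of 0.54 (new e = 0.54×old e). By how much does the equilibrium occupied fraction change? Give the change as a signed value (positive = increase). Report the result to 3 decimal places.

Before: p* = 1 − 0.073/0.549 = 0.8670.
After the change, c = 0.549, e = 0.03942, so p* = 1 − 0.03942/0.549 = 0.9282.
Δp* = 0.9282 − 0.8670 = +0.0612.

0.061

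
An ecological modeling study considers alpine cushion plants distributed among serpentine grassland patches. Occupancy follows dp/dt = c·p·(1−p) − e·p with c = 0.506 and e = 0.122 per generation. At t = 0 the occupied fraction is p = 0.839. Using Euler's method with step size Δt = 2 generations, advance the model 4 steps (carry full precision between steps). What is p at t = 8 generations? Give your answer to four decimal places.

0.7590

Update rule: p ← p + [c·p·(1−p) − e·p]·Δt with Δt = 2.
p: 0.83900 → 0.77098  (Δp = -0.06802)
p: 0.77098 → 0.76155  (Δp = -0.00943)
p: 0.76155 → 0.75950  (Δp = -0.00205)
p: 0.75950 → 0.75903  (Δp = -0.00047)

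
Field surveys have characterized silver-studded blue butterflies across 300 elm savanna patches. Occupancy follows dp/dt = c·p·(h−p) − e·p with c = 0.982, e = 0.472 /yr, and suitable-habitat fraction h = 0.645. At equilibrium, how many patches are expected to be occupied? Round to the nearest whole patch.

p* = h − e/c = 0.645 − 0.4807 = 0.1643.
Expected occupied patches = N × p* = 300 × 0.1643 = 49.30 ≈ 49.

49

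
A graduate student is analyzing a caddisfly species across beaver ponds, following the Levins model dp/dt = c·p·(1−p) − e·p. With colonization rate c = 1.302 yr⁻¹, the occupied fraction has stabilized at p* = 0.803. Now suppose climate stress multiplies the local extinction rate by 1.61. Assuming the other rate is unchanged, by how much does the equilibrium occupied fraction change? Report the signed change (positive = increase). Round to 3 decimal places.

-0.120

Balance c(1−p*) = e gives e = 1.302×(1 − 0.80300) = 0.25649.
New p* = 1 − e/c = 1 − 0.41295/1.30200 = 0.68283.
Δp* = 0.68283 − 0.80300 = -0.12017.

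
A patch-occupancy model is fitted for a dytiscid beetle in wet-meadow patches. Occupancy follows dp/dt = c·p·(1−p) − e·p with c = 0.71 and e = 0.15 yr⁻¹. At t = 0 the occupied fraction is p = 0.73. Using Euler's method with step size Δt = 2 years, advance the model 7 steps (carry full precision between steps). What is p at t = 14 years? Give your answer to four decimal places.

0.7887

Update rule: p ← p + [c·p·(1−p) − e·p]·Δt with Δt = 2.
  1  |  dp/dt·Δt = +0.060882  |  p_1 = 0.790882
  2  |  dp/dt·Δt = -0.002414  |  p_2 = 0.788468
  3  |  dp/dt·Δt = +0.000296  |  p_3 = 0.788764
  4  |  dp/dt·Δt = -0.000035  |  p_4 = 0.788729
  5  |  dp/dt·Δt = +0.000004  |  p_5 = 0.788733
  6  |  dp/dt·Δt = -0.000001  |  p_6 = 0.788732
  7  |  dp/dt·Δt = +0.000000  |  p_7 = 0.788732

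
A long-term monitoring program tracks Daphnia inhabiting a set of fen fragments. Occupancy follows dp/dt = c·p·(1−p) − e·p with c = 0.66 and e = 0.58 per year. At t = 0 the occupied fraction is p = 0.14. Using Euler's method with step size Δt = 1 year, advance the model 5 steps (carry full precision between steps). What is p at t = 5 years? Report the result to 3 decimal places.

Update rule: p ← p + [c·p·(1−p) − e·p]·Δt with Δt = 1.
step 1: Δp = -0.00174, p = 0.13826
step 2: Δp = -0.00156, p = 0.13671
step 3: Δp = -0.00140, p = 0.13531
step 4: Δp = -0.00126, p = 0.13405
step 5: Δp = -0.00114, p = 0.13291

0.133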